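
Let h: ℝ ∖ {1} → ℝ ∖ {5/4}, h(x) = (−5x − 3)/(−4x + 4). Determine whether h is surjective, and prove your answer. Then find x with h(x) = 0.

For any y ≠ 5/4, solving y(−4x + 4) = −5x − 3 for x gives a well-defined x ≠ 1. So h is surjective.
Solving h(x) = 0: cross-multiplying gives −5x − 3 = 0(−4x + 4), which rearranges to −5x = 3, so x = −3/5.

-3/5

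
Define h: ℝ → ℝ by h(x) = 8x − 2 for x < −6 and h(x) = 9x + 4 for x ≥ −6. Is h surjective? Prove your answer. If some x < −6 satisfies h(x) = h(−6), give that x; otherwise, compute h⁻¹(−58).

-7

Both pieces are strictly increasing (slopes 8 and 9), so each is injective on its own interval.
The left piece maps (−∞, −6) onto (−∞, −50); the right piece maps [−6, ∞) onto [−50, ∞).
These images together cover ℝ, so h is surjective.
Because the two images are disjoint, no x < −6 has h(x) = h(−6), so we compute h⁻¹(−58): −58 lies in (−∞, −50), so solve 8x − 2 = −58: x = (−58 + 2)/8 = −7.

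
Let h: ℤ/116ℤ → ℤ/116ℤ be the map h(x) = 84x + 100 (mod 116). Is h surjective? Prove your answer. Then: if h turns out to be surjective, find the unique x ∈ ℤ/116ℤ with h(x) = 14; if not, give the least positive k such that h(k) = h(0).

29

Since gcd(84, 116) = 4, we have 84x ≡ 0 (mod 4) for all x, so h(x) ≡ 0 (mod 4).
But 1 ≢ 0 (mod 4), so 1 ∈ ℤ/116ℤ has no preimage. Hence h is not surjective.
Since h is not surjective, we find the least positive k with h(k) = h(0): this means 84k ≡ 0 (mod 116), i.e. 116 ∣ 84k. Since gcd(84, 116) = 4, dividing through by 4 this holds exactly when 29 ∣ 21k, and as gcd(21, 29) = 1, exactly when 29 ∣ k.
The smallest positive such k is 29.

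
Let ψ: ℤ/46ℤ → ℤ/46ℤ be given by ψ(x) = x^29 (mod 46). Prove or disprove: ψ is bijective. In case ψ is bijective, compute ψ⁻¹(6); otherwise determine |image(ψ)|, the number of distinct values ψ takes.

18

Computing x^29 mod 46 for each x (by repeated squaring, reducing mod 46 at every step), the values ψ(0), ψ(1), …, ψ(45) are: 0, 1, 36, 25, 8, 17, 26, 5, 12, 27, 14, 7, 16, 9, 42, 11, 18, 43, 6, 15, 44, 33, 22, 23, 24, 13, 2, 31, 40, 3, 28, 35, 4, 37, 30, 39, 32, 19, 34, 41, 20, 29, 38, 21, 10, 45.
Every element of ℤ/46ℤ appears exactly once in this list, so ψ is a bijection, and in particular bijective.
Since ψ is bijective, we read off the preimage of 6 from the same table: ψ(18) = 6, so ψ⁻¹(6) = 18.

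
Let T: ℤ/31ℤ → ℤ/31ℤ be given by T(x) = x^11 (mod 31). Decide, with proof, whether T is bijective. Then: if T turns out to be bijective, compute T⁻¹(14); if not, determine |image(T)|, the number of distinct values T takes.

Since 31 is prime, the nonzero elements of ℤ/31ℤ form a cyclic group of order 30.
As gcd(11, 30) = 1, raising to the 11th power is a bijection on this group: if s^11 ≡ t^11 then (st^{−1})^11 = 1, and the only element of order dividing gcd(11, 30) = 1 is 1, so s = t.
With T(0) = 0 this makes T injective on all of ℤ/31ℤ, hence bijective (finite equal-size domain and codomain). In particular T is bijective.
Since T is bijective, we find the preimage of 14. The inverse of x ↦ x^11 on (ℤ/31ℤ)^× is x ↦ x^11, because 11·11 = 121 = 4·30 + 1 ≡ 1 (mod 30) and x^{30} = 1 for x ≠ 0 (Fermat). So T⁻¹(14) = 14^11 mod 31.
Repeated squaring mod 31: 14^1 ≡ 14, 14^2 ≡ 14² = 196 ≡ 10, 14^4 ≡ 10² = 100 ≡ 7, 14^8 ≡ 7² = 49 ≡ 18. Since 11 = 8 + 2 + 1, 14^11 ≡ 18·10·14: 18·10 = 180 ≡ 25, then 25·14 = 350 ≡ 9. So 14^11 ≡ 9 (mod 31).
Hence T⁻¹(14) = 9.

9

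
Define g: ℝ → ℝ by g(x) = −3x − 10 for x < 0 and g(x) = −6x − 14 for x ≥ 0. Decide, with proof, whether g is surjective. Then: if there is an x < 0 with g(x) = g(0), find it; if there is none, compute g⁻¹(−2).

Both pieces are strictly decreasing (slopes −3 and −6), so each is injective on its own interval.
The left piece maps (−∞, 0) onto (−10, ∞); the right piece maps [0, ∞) onto (−∞, −14].
The union (−10, ∞) ∪ (−∞, −14] omits the interval between −10 and −14; in particular −10 has no preimage. So g is not surjective.
Because the two images are disjoint, no x < 0 has g(x) = g(0), so we compute g⁻¹(−2): −2 lies in (−10, ∞), so solve −3x − 10 = −2: x = (−2 + 10)/(−3) = −8/3.

-8/3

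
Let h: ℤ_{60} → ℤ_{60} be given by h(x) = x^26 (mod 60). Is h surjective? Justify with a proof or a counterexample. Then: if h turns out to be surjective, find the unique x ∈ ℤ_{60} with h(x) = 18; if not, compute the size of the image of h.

12

h(2): Repeated squaring mod 60: 2^1 ≡ 2, 2^2 ≡ 2² = 4, 2^4 ≡ 4² = 16, 2^8 ≡ 16² = 256 ≡ 16, 2^16 ≡ 16² = 256 ≡ 16. Since 26 = 16 + 8 + 2, 2^26 ≡ 16·16·4: 16·16 = 256 ≡ 16, then 16·4 = 64 ≡ 4. So 2^26 ≡ 4 (mod 60).
h(8): Repeated squaring mod 60: 8^1 ≡ 8, 8^2 ≡ 8² = 64 ≡ 4, 8^4 ≡ 4² = 16, 8^8 ≡ 16² = 256 ≡ 16, 8^16 ≡ 16² = 256 ≡ 16. Since 26 = 16 + 8 + 2, 8^26 ≡ 16·16·4: 16·16 = 256 ≡ 16, then 16·4 = 64 ≡ 4. So 8^26 ≡ 4 (mod 60).
So h(2) = h(8) = 4 while 2 ≠ 8, hence h is not injective.
A non-injective map from the 60-element set ℤ_{60} to itself takes at most 59 distinct values, so it cannot be surjective. Hence h is not surjective.
Since h is not surjective, we determine |image(h)|. Computing x^26 mod 60 for each x (by repeated squaring, reducing mod 60 at every step), the values h(0), h(1), …, h(59) are: 0, 1, 4, 9, 16, 25, 36, 49, 4, 21, 40, 1, 24, 49, 16, 45, 16, 49, 24, 1, 40, 21, 4, 49, 36, 25, 16, 9, 4, 1, 0, 1, 4, 9, 16, 25, 36, 49, 4, 21, 40, 1, 24, 49, 16, 45, 16, 49, 24, 1, 40, 21, 4, 49, 36, 25, 16, 9, 4, 1.
The distinct values are {0, 1, 4, 9, 16, 21, 24, 25, 36, 40, 45, 49}; there are 12 of them.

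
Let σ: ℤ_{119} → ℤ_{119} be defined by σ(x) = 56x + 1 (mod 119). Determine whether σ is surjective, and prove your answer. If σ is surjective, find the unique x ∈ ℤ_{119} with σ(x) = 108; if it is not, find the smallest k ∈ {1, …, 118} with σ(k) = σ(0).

17

Since gcd(56, 119) = 7, we have 56x ≡ 0 (mod 7) for all x, so σ(x) ≡ 1 (mod 7).
But 0 ≢ 1 (mod 7), so 0 ∈ ℤ_{119} has no preimage. Thus σ is not surjective.
Since σ is not surjective, we find the least positive k with σ(k) = σ(0): this means 56k ≡ 0 (mod 119), i.e. 119 ∣ 56k. Since gcd(56, 119) = 7, dividing through by 7 this holds exactly when 17 ∣ 8k, and as gcd(8, 17) = 1, exactly when 17 ∣ k.
The smallest positive such k is 17.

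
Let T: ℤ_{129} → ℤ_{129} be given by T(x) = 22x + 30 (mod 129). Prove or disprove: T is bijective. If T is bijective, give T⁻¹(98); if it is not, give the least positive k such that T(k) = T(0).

50

Suppose T(x_1) = T(x_2) in ℤ_{129}. Then 22x_1 + 30 ≡ 22x_2 + 30 (mod 129), thus 22(x_1 − x_2) ≡ 0 (mod 129).
Since gcd(22, 129) = 1, 22 is invertible modulo 129, so x_1 − x_2 ≡ 0 (mod 129), i.e. x_1 = x_2.
We now compute 22⁻¹ mod 129 explicitly. Euclid's algorithm: 129 = 5·22 + 19, 22 = 1·19 + 3, 19 = 6·3 + 1; back-substituting gives 1 = 88·22 − 15·129, so 22⁻¹ ≡ 88 (mod 129).
For any y ∈ ℤ_{129}, x = 88(y − 30) mod 129 satisfies T(x) = 22·88(y − 30) + 30 ≡ y (since 22·88 ≡ 1 mod 129). So every y has a preimage.
Therefore T is bijective.
Since T is bijective, we find T⁻¹(98): we need 22x ≡ 98 − 30 ≡ 68 (mod 129). Using 22⁻¹ = 88: x ≡ 88·68 = 5984 = 46·129 + 50, so x = 50.
Check: T(50) = 22·50 + 30 = 1130 = 8·129 + 98 ≡ 98 (mod 129).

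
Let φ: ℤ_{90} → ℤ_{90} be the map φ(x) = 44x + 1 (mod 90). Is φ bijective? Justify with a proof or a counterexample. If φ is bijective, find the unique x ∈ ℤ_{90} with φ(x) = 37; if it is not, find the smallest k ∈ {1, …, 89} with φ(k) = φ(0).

Recall that injectivity means: for all a, b in the domain, φ(a) = φ(b) implies a = b.
We have gcd(44, 90) = 2 > 1. Taking a = 0 and b = 45: φ(0) = 1 and φ(45) = 44·45 + 1 = 1981 ≡ 1 (mod 90).
So φ(0) = φ(45) while 0 ≠ 45, so φ is not injective, hence not bijective.
Since φ is not bijective, we find the least positive k with φ(k) = φ(0): this means 44k ≡ 0 (mod 90), i.e. 90 ∣ 44k. Since gcd(44, 90) = 2, dividing through by 2 this holds exactly when 45 ∣ 22k, and as gcd(22, 45) = 1, exactly when 45 ∣ k.
The smallest positive such k is 45.

45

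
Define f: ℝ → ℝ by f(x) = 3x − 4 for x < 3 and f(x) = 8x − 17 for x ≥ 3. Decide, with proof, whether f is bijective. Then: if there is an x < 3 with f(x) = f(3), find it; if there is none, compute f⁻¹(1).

5/3

Both pieces are strictly increasing (slopes 3 and 8), so each is injective on its own interval.
The left piece maps (−∞, 3) onto (−∞, 5); the right piece maps [3, ∞) onto [7, ∞).
The images leave a gap (5 has no preimage), so f is not surjective, hence not bijective.
Because the two images are disjoint, no x < 3 has f(x) = f(3), so we compute f⁻¹(1): 1 lies in (−∞, 5), so solve 3x − 4 = 1: x = (1 + 4)/3 = 5/3.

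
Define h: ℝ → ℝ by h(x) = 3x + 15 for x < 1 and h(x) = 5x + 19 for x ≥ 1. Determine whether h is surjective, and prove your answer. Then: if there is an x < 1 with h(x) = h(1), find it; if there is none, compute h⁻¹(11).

-4/3

Both pieces are strictly increasing (slopes 3 and 5), so each is injective on its own interval.
The left piece maps (−∞, 1) onto (−∞, 18); the right piece maps [1, ∞) onto [24, ∞).
The union (−∞, 18) ∪ [24, ∞) omits the interval between 18 and 24; in particular 18 has no preimage. So h is not surjective.
Because the two images are disjoint, no x < 1 has h(x) = h(1), so we compute h⁻¹(11): 11 lies in (−∞, 18), so solve 3x + 15 = 11: x = (11 − 15)/3 = −4/3.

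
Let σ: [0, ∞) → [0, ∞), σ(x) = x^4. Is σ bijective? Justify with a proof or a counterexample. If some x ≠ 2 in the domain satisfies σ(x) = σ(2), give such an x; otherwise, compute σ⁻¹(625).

On [0, ∞), x ↦ x^4 is strictly increasing (injective) and for any y ∈ [0, ∞) the 4th root y^{1/4} lies in [0, ∞) (surjective). So σ is bijective.
Since x ↦ x^4 is strictly increasing on [0, ∞), it is injective there, so no x ≠ 2 in the domain has σ(x) = σ(2). We therefore compute σ⁻¹(625) = 625^{1/4} = 5 (indeed 5^4 = 625).

5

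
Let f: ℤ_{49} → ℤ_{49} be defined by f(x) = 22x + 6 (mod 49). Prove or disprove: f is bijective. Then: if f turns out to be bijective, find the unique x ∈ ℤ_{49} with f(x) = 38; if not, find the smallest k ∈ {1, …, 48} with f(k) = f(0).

46

Recall: f is injective when f(s) = f(t) forces s = t.
If f(s) = f(t), then 22s ≡ 22t (mod 49). Because gcd(22, 49) = 1, we may cancel 22 to get s ≡ t (mod 49).
We now compute 22⁻¹ mod 49 explicitly. Euclid's algorithm: 49 = 2·22 + 5, 22 = 4·5 + 2, 5 = 2·2 + 1; back-substituting gives 1 = 29·22 − 13·49, so 22⁻¹ ≡ 29 (mod 49).
Then y ↦ 29(y − 6) is a two-sided inverse to f, so every y ∈ ℤ_{49} has a preimage.
Therefore f is bijective.
Since f is bijective, we find f⁻¹(38): we need 22x ≡ 38 − 6 ≡ 32 (mod 49). Using 22⁻¹ = 29: x ≡ 29·32 = 928 = 18·49 + 46, so x = 46.
Check: f(46) = 22·46 + 6 = 1018 = 20·49 + 38 ≡ 38 (mod 49).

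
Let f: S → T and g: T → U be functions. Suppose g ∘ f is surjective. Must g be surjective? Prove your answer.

surjective

Let c ∈ U. Since g ∘ f is surjective, some a ∈ S has g(f(a)) = c. Then b = f(a) ∈ T satisfies g(b) = c. So g is surjective.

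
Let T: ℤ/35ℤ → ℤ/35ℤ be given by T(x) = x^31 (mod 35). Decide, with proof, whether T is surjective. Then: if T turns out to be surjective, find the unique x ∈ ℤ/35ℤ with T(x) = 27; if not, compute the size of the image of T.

13

Computing x^31 mod 35 for each x (by repeated squaring, reducing mod 35 at every step), the values T(0), T(1), …, T(34) are: 0, 1, 23, 17, 4, 5, 6, 28, 22, 9, 10, 11, 33, 27, 14, 15, 16, 3, 32, 19, 20, 21, 8, 2, 24, 25, 26, 13, 7, 29, 30, 31, 18, 12, 34.
Every element of ℤ/35ℤ appears exactly once in this list, so T is a bijection, and in particular surjective.
Since T is surjective, we read off the preimage of 27 from the same table: T(13) = 27, so T⁻¹(27) = 13.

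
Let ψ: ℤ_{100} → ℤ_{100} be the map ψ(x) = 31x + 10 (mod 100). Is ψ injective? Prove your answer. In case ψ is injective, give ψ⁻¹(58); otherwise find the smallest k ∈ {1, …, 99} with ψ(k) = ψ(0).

By definition, injectivity means: for all u, v in the domain, ψ(u) = ψ(v) implies u = v.
Suppose ψ(u) = ψ(v) in ℤ_{100}. Then 31u + 10 ≡ 31v + 10 (mod 100), hence 31(u − v) ≡ 0 (mod 100).
Since gcd(31, 100) = 1, 31 is invertible modulo 100, thus u − v ≡ 0 (mod 100), i.e. u = v.
Thus ψ is injective.
We now compute 31⁻¹ mod 100 explicitly. Euclid's algorithm: 100 = 3·31 + 7, 31 = 4·7 + 3, 7 = 2·3 + 1; back-substituting gives 1 = 71·31 − 22·100, so 31⁻¹ ≡ 71 (mod 100).
Since ψ is injective, we find ψ⁻¹(58): we need 31x ≡ 58 − 10 ≡ 48 (mod 100). Using 31⁻¹ = 71: x ≡ 71·48 = 3408 = 34·100 + 8, so x = 8.
Check: ψ(8) = 31·8 + 10 = 258 = 2·100 + 58 ≡ 58 (mod 100).

8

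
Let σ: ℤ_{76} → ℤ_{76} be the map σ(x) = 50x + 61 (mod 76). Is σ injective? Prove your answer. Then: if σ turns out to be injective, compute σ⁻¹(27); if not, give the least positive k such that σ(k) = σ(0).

We have gcd(50, 76) = 2 > 1. Taking u = 0 and v = 38: σ(0) = 61 and σ(38) = 50·38 + 61 = 1961 ≡ 61 (mod 76).
So σ(0) = σ(38) while 0 ≠ 38, hence σ is not injective.
Since σ is not injective, we find the least positive k with σ(k) = σ(0): this means 50k ≡ 0 (mod 76), i.e. 76 ∣ 50k. Since gcd(50, 76) = 2, dividing through by 2 this holds exactly when 38 ∣ 25k, and as gcd(25, 38) = 1, exactly when 38 ∣ k.
The smallest positive such k is 38.

38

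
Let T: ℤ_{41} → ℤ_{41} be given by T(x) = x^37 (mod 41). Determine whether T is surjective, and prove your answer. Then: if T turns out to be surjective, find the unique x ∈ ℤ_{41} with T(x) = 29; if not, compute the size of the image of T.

Since 41 is prime, the nonzero elements of ℤ_{41} form a cyclic group of order 40.
As gcd(37, 40) = 1, raising to the 37th power is a bijection on this group: if s^37 ≡ t^37 then (st^{−1})^37 = 1, and the only element of order dividing gcd(37, 40) = 1 is 1, so s = t.
With T(0) = 0 this makes T injective on all of ℤ_{41}, hence bijective (finite equal-size domain and codomain). In particular T is surjective.
Since T is surjective, we find the preimage of 29. The inverse of x ↦ x^37 on (ℤ_{41})^× is x ↦ x^13, because 37·13 = 481 = 12·40 + 1 ≡ 1 (mod 40) and x^{40} = 1 for x ≠ 0 (Fermat). So T⁻¹(29) = 29^13 mod 41.
Repeated squaring mod 41: 29^1 ≡ 29, 29^2 ≡ 29² = 841 ≡ 21, 29^4 ≡ 21² = 441 ≡ 31, 29^8 ≡ 31² = 961 ≡ 18. Since 13 = 8 + 4 + 1, 29^13 ≡ 18·31·29: 18·31 = 558 ≡ 25, then 25·29 = 725 ≡ 28. So 29^13 ≡ 28 (mod 41).
Hence T⁻¹(29) = 28.

28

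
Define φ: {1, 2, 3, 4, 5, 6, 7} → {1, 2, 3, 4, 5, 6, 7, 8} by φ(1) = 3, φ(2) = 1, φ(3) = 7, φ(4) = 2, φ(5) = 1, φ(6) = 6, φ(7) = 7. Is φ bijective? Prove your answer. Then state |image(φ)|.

φ(2) = 1 = φ(5) with 2 ≠ 5, so φ is not injective, hence not bijective.
The image of φ is {1, 2, 3, 6, 7}, which has 5 elements.

5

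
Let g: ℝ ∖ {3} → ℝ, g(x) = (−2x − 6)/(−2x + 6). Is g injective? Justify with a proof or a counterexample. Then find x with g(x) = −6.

Suppose g(a) = g(b). Cross-multiplying: (−2a − 6)(−2b + 6) = (−2b − 6)(−2a + 6).
Expanding both sides and cancelling the symmetric terms leaves −24·(a − b) = 0. Since −24 ≠ 0, a = b. Thus g is injective.
Solving g(x) = −6: cross-multiplying gives −2x − 6 = −6(−2x + 6), which rearranges to −14x = −30, so x = 15/7.

15/7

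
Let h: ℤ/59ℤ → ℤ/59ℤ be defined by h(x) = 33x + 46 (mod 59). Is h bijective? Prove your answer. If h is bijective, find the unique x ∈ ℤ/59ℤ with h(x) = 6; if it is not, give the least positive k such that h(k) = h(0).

56

Suppose h(x_1) = h(x_2) in ℤ/59ℤ. Then 33x_1 + 46 ≡ 33x_2 + 46 (mod 59), hence 33(x_1 − x_2) ≡ 0 (mod 59).
Since gcd(33, 59) = 1, 33 is invertible modulo 59, hence x_1 − x_2 ≡ 0 (mod 59), i.e. x_1 = x_2.
We now compute 33⁻¹ mod 59 explicitly. Euclid's algorithm: 59 = 1·33 + 26, 33 = 1·26 + 7, 26 = 3·7 + 5, 7 = 1·5 + 2, 5 = 2·2 + 1; back-substituting gives 1 = 34·33 − 19·59, so 33⁻¹ ≡ 34 (mod 59).
Then y ↦ 34(y − 46) is a two-sided inverse to h, so every y ∈ ℤ/59ℤ has a preimage.
Thus h is bijective.
Since h is bijective, we compute h⁻¹(6): solve 33x + 46 ≡ 6 (mod 59), i.e. 33x ≡ 19 (mod 59).
Multiplying by 33⁻¹ = 34 gives x ≡ 34·19 = 646 = 10·59 + 56 ≡ 56 (mod 59).
Check: h(56) = 33·56 + 46 = 1894 = 32·59 + 6 ≡ 6 (mod 59).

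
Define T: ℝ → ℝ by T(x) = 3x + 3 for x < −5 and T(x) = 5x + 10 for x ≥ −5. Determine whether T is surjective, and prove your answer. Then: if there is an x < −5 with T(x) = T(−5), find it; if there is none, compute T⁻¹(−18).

-6

Both pieces are strictly increasing (slopes 3 and 5), so each is injective on its own interval.
The left piece maps (−∞, −5) onto (−∞, −12); the right piece maps [−5, ∞) onto [−15, ∞).
The union (−∞, −12) ∪ [−15, ∞) covers ℝ, so T is surjective.
For the follow-up: the images overlap, so an x < −5 with T(x) = T(−5) exists. T(−5) = −15; solving 3x + 3 = −15 for x < −5 gives x = (−15 − 3)/3 = −6.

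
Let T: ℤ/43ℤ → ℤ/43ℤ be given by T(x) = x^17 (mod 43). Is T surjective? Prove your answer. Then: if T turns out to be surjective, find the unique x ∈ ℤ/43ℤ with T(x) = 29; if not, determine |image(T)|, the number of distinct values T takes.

20

Since 43 is prime, the nonzero elements of ℤ/43ℤ form a cyclic group of order 42.
As gcd(17, 42) = 1, raising to the 17th power is a bijection on this group: if s^17 ≡ t^17 then (st^{−1})^17 = 1, and the only element of order dividing gcd(17, 42) = 1 is 1, so s = t.
With T(0) = 0 this makes T injective on all of ℤ/43ℤ, hence bijective (finite equal-size domain and codomain). In particular T is surjective.
Since T is surjective, we find the preimage of 29. The inverse of x ↦ x^17 on (ℤ/43ℤ)^× is x ↦ x^5, because 17·5 = 85 = 2·42 + 1 ≡ 1 (mod 42) and x^{42} = 1 for x ≠ 0 (Fermat). So T⁻¹(29) = 29^5 mod 43.
Repeated squaring mod 43: 29^1 ≡ 29, 29^2 ≡ 29² = 841 ≡ 24, 29^4 ≡ 24² = 576 ≡ 17. Since 5 = 4 + 1, 29^5 ≡ 17·29: 17·29 = 493 ≡ 20. So 29^5 ≡ 20 (mod 43).
Hence T⁻¹(29) = 20.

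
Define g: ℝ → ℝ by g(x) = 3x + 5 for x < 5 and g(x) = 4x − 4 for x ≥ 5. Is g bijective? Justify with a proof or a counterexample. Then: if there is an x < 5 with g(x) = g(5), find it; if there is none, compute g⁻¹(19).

11/3

Both pieces are strictly increasing (slopes 3 and 4), so each is injective on its own interval.
The left piece maps (−∞, 5) onto (−∞, 20); the right piece maps [5, ∞) onto [16, ∞).
These images overlap. In particular g(5) = 16 (right piece), and solving 3x + 5 = 16 on the left piece gives x = 11/3 < 5.
So g(11/3) = g(5) with 11/3 ≠ 5, and g is not injective, hence not bijective. This x = 11/3 is the requested value below 5.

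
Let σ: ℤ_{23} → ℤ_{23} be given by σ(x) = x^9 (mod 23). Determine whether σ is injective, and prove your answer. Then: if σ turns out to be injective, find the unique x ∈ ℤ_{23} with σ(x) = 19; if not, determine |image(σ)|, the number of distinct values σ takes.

Since 23 is prime, the nonzero elements of ℤ_{23} form a cyclic group of order 22.
As gcd(9, 22) = 1, raising to the 9th power is a bijection on this group: if x_1^9 ≡ x_2^9 then (x_1x_2^{−1})^9 = 1, and the only element of order dividing gcd(9, 22) = 1 is 1, so x_1 = x_2.
With σ(0) = 0 this makes σ injective on all of ℤ_{23}, hence bijective (finite equal-size domain and codomain). In particular σ is injective.
Since σ is injective, we find the preimage of 19. The inverse of x ↦ x^9 on (ℤ_{23})^× is x ↦ x^5, because 9·5 = 45 = 2·22 + 1 ≡ 1 (mod 22) and x^{22} = 1 for x ≠ 0 (Fermat). So σ⁻¹(19) = 19^5 mod 23.
Repeated squaring mod 23: 19^1 ≡ 19, 19^2 ≡ 19² = 361 ≡ 16, 19^4 ≡ 16² = 256 ≡ 3. Since 5 = 4 + 1, 19^5 ≡ 3·19: 3·19 = 57 ≡ 11. So 19^5 ≡ 11 (mod 23).
Hence σ⁻¹(19) = 11.

11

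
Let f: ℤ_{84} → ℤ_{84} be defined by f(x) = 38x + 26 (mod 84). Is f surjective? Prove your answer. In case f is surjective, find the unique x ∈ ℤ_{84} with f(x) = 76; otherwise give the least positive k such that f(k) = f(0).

Since gcd(38, 84) = 2, we have 38x ≡ 0 (mod 2) for all x, so f(x) ≡ 0 (mod 2).
But 1 ≢ 0 (mod 2), so 1 ∈ ℤ_{84} has no preimage. So f is not surjective.
Since f is not surjective, we find the least positive k with f(k) = f(0): this means 38k ≡ 0 (mod 84), i.e. 84 ∣ 38k. Since gcd(38, 84) = 2, dividing through by 2 this holds exactly when 42 ∣ 19k, and as gcd(19, 42) = 1, exactly when 42 ∣ k.
The smallest positive such k is 42.

42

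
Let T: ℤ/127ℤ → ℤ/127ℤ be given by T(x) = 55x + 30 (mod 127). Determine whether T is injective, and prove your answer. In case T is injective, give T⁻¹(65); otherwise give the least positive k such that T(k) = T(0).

By definition, T is injective if T(a) = T(b) implies a = b.
Suppose T(a) = T(b) in ℤ/127ℤ. Then 55a + 30 ≡ 55b + 30 (mod 127), so 55(a − b) ≡ 0 (mod 127).
Since gcd(55, 127) = 1, 55 is invertible modulo 127, thus a − b ≡ 0 (mod 127), i.e. a = b.
Therefore T is injective.
We now compute 55⁻¹ mod 127 explicitly. Euclid's algorithm: 127 = 2·55 + 17, 55 = 3·17 + 4, 17 = 4·4 + 1; back-substituting gives 1 = 97·55 − 42·127, so 55⁻¹ ≡ 97 (mod 127).
Since T is injective, we compute T⁻¹(65): solve 55x + 30 ≡ 65 (mod 127), i.e. 55x ≡ 35 (mod 127).
Multiplying by 55⁻¹ = 97 gives x ≡ 97·35 = 3395 = 26·127 + 93 ≡ 93 (mod 127).
Check: T(93) = 55·93 + 30 = 5145 = 40·127 + 65 ≡ 65 (mod 127).

93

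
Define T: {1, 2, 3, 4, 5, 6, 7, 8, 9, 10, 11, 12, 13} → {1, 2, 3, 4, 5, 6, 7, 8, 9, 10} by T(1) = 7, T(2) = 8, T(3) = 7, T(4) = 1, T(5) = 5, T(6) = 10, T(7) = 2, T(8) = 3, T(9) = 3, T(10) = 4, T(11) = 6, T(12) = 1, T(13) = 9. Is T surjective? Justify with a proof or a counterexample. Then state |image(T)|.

Every element of the codomain has a preimage: 1 = T(4), 2 = T(7), 3 = T(8), 4 = T(10), 5 = T(5), 6 = T(11), 7 = T(1), 8 = T(2), 9 = T(13), 10 = T(6).
Hence T is surjective.
The image of T is {1, 2, 3, 4, 5, 6, 7, 8, 9, 10}, which has 10 elements.

10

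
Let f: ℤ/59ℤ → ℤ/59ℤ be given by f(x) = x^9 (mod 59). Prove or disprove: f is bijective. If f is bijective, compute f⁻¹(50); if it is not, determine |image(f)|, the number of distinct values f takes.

Since 59 is prime, the nonzero elements of ℤ/59ℤ form a cyclic group of order 58.
As gcd(9, 58) = 1, raising to the 9th power is a bijection on this group: if a^9 ≡ b^9 then (ab^{−1})^9 = 1, and the only element of order dividing gcd(9, 58) = 1 is 1, so a = b.
With f(0) = 0 this makes f injective on all of ℤ/59ℤ, hence bijective (finite equal-size domain and codomain). In particular f is bijective.
Since f is bijective, we find the preimage of 50. The inverse of x ↦ x^9 on (ℤ/59ℤ)^× is x ↦ x^13, because 9·13 = 117 = 2·58 + 1 ≡ 1 (mod 58) and x^{58} = 1 for x ≠ 0 (Fermat). So f⁻¹(50) = 50^13 mod 59.
Repeated squaring mod 59: 50^1 ≡ 50, 50^2 ≡ 50² = 2500 ≡ 22, 50^4 ≡ 22² = 484 ≡ 12, 50^8 ≡ 12² = 144 ≡ 26. Since 13 = 8 + 4 + 1, 50^13 ≡ 26·12·50: 26·12 = 312 ≡ 17, then 17·50 = 850 ≡ 24. So 50^13 ≡ 24 (mod 59).
Hence f⁻¹(50) = 24.

24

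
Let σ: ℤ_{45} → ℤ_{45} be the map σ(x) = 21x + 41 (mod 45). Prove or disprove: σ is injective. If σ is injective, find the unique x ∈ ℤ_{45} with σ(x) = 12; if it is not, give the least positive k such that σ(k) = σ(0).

15

We have gcd(21, 45) = 3 > 1. Taking a = 0 and b = 15: σ(0) = 41 and σ(15) = 21·15 + 41 = 356 ≡ 41 (mod 45).
So σ(0) = σ(15) while 0 ≠ 15, therefore σ is not injective.
Since σ is not injective, we find the least positive k with σ(k) = σ(0): this means 21k ≡ 0 (mod 45), i.e. 45 ∣ 21k. Since gcd(21, 45) = 3, dividing through by 3 this holds exactly when 15 ∣ 7k, and as gcd(7, 15) = 1, exactly when 15 ∣ k.
The smallest positive such k is 15.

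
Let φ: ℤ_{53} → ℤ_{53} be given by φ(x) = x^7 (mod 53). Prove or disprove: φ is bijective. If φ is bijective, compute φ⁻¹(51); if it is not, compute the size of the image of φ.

Since 53 is prime, the nonzero elements of ℤ_{53} form a cyclic group of order 52.
As gcd(7, 52) = 1, raising to the 7th power is a bijection on this group: if u^7 ≡ v^7 then (uv^{−1})^7 = 1, and the only element of order dividing gcd(7, 52) = 1 is 1, so u = v.
With φ(0) = 0 this makes φ injective on all of ℤ_{53}, hence bijective (finite equal-size domain and codomain). In particular φ is bijective.
Since φ is bijective, we find the preimage of 51. The inverse of x ↦ x^7 on (ℤ_{53})^× is x ↦ x^15, because 7·15 = 105 = 2·52 + 1 ≡ 1 (mod 52) and x^{52} = 1 for x ≠ 0 (Fermat). So φ⁻¹(51) = 51^15 mod 53.
Repeated squaring mod 53: 51^1 ≡ 51, 51^2 ≡ 51² = 2601 ≡ 4, 51^4 ≡ 4² = 16, 51^8 ≡ 16² = 256 ≡ 44. Since 15 = 8 + 4 + 2 + 1, 51^15 ≡ 44·16·4·51: 44·16 = 704 ≡ 15, then 15·4 = 60 ≡ 7, then 7·51 = 357 ≡ 39. So 51^15 ≡ 39 (mod 53).
Hence φ⁻¹(51) = 39.

39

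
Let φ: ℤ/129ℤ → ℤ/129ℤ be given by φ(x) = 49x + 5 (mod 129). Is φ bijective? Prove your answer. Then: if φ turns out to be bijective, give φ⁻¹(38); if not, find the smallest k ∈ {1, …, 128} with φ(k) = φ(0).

Suppose φ(a) = φ(b) in ℤ/129ℤ. Then 49a + 5 ≡ 49b + 5 (mod 129), therefore 49(a − b) ≡ 0 (mod 129).
Since gcd(49, 129) = 1, 49 is invertible modulo 129, hence a − b ≡ 0 (mod 129), i.e. a = b.
We now compute 49⁻¹ mod 129 explicitly. Euclid's algorithm: 129 = 2·49 + 31, 49 = 1·31 + 18, 31 = 1·18 + 13, 18 = 1·13 + 5, 13 = 2·5 + 3, 5 = 1·3 + 2, 3 = 1·2 + 1; back-substituting gives 1 = 79·49 − 30·129, so 49⁻¹ ≡ 79 (mod 129).
Then y ↦ 79(y − 5) is a two-sided inverse to φ, so every y ∈ ℤ/129ℤ has a preimage.
Thus φ is bijective.
Since φ is bijective, we compute φ⁻¹(38): solve 49x + 5 ≡ 38 (mod 129), i.e. 49x ≡ 33 (mod 129).
Multiplying by 49⁻¹ = 79 gives x ≡ 79·33 = 2607 = 20·129 + 27 ≡ 27 (mod 129).
Check: φ(27) = 49·27 + 5 = 1328 = 10·129 + 38 ≡ 38 (mod 129).

27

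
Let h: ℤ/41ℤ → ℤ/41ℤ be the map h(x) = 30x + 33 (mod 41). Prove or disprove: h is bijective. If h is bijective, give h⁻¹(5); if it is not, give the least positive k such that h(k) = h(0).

10

If h(a) = h(b), then 30a ≡ 30b (mod 41). Because gcd(30, 41) = 1, we may cancel 30 to get a ≡ b (mod 41).
We now compute 30⁻¹ mod 41 explicitly. Euclid's algorithm: 41 = 1·30 + 11, 30 = 2·11 + 8, 11 = 1·8 + 3, 8 = 2·3 + 2, 3 = 1·2 + 1; back-substituting gives 1 = 26·30 − 19·41, so 30⁻¹ ≡ 26 (mod 41).
For any y ∈ ℤ/41ℤ, x = 26(y − 33) mod 41 satisfies h(x) = 30·26(y − 33) + 33 ≡ y (since 30·26 ≡ 1 mod 41). So every y has a preimage.
Thus h is bijective.
Since h is bijective, we find h⁻¹(5): we need 30x ≡ 5 − 33 ≡ 13 (mod 41). Using 30⁻¹ = 26: x ≡ 26·13 = 338 = 8·41 + 10, so x = 10.
Check: h(10) = 30·10 + 33 = 333 = 8·41 + 5 ≡ 5 (mod 41).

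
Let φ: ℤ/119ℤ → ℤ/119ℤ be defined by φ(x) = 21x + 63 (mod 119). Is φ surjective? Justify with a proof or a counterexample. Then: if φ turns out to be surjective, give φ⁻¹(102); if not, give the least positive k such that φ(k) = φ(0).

Since gcd(21, 119) = 7, we have 21x ≡ 0 (mod 7) for all x, so φ(x) ≡ 0 (mod 7).
But 1 ≢ 0 (mod 7), so 1 ∈ ℤ/119ℤ has no preimage. Hence φ is not surjective.
Since φ is not surjective, we find the least positive k with φ(k) = φ(0): this means 21k ≡ 0 (mod 119), i.e. 119 ∣ 21k. Since gcd(21, 119) = 7, dividing through by 7 this holds exactly when 17 ∣ 3k, and as gcd(3, 17) = 1, exactly when 17 ∣ k.
The smallest positive such k is 17.

17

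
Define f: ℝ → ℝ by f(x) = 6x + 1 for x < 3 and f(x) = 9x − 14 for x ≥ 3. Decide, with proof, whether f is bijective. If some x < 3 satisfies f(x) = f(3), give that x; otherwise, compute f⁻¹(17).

Both pieces are strictly increasing (slopes 6 and 9), so each is injective on its own interval.
The left piece maps (−∞, 3) onto (−∞, 19); the right piece maps [3, ∞) onto [13, ∞).
These images overlap. In particular f(3) = 13 (right piece), and solving 6x + 1 = 13 on the left piece gives x = 2 < 3.
So f(2) = f(3) with 2 ≠ 3, and f is not injective, hence not bijective. This x = 2 is the requested value below 3.

2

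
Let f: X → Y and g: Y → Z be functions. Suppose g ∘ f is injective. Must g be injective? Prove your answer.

No. Take X = {0}, Y = {0, 1}, Z = {0, 1}, f(a) = a for each a ∈ X, and g(b) = 0 if b ∈ {0, 1} else g(b) = b.
Then g ∘ f = f is injective (X ⊂ Y and f is the inclusion), but g(0) = g(1) = 0 with 0 ≠ 1, so g is not injective.

not injective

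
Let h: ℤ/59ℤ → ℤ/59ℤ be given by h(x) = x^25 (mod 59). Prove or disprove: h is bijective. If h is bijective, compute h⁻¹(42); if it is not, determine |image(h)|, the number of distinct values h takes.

Since 59 is prime, the nonzero elements of ℤ/59ℤ form a cyclic group of order 58.
As gcd(25, 58) = 1, raising to the 25th power is a bijection on this group: if x_1^25 ≡ x_2^25 then (x_1x_2^{−1})^25 = 1, and the only element of order dividing gcd(25, 58) = 1 is 1, so x_1 = x_2.
With h(0) = 0 this makes h injective on all of ℤ/59ℤ, hence bijective (finite equal-size domain and codomain). In particular h is bijective.
Since h is bijective, we find the preimage of 42. The inverse of x ↦ x^25 on (ℤ/59ℤ)^× is x ↦ x^7, because 25·7 = 175 = 3·58 + 1 ≡ 1 (mod 58) and x^{58} = 1 for x ≠ 0 (Fermat). So h⁻¹(42) = 42^7 mod 59.
Repeated squaring mod 59: 42^1 ≡ 42, 42^2 ≡ 42² = 1764 ≡ 53, 42^4 ≡ 53² = 2809 ≡ 36. Since 7 = 4 + 2 + 1, 42^7 ≡ 36·53·42: 36·53 = 1908 ≡ 20, then 20·42 = 840 ≡ 14. So 42^7 ≡ 14 (mod 59).
Hence h⁻¹(42) = 14.

14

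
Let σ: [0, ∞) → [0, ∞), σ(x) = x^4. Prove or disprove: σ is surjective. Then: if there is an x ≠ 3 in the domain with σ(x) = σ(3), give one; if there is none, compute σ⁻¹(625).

For any y ∈ [0, ∞), x = y^{1/4} ∈ [0, ∞) gives σ(x) = y, so σ is surjective.
Since x ↦ x^4 is strictly increasing on [0, ∞), it is injective there, so no x ≠ 3 in the domain has σ(x) = σ(3). We therefore compute σ⁻¹(625) = 625^{1/4} = 5 (indeed 5^4 = 625).

5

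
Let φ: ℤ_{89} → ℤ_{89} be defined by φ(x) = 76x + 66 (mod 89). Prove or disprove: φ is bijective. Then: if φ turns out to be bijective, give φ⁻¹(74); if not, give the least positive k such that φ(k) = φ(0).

61

By definition, φ is injective if φ(s) = φ(t) implies s = t.
Suppose φ(s) = φ(t) in ℤ_{89}. Then 76s + 66 ≡ 76t + 66 (mod 89), therefore 76(s − t) ≡ 0 (mod 89).
Since gcd(76, 89) = 1, 76 is invertible modulo 89, hence s − t ≡ 0 (mod 89), i.e. s = t.
We now compute 76⁻¹ mod 89 explicitly. Euclid's algorithm: 89 = 1·76 + 13, 76 = 5·13 + 11, 13 = 1·11 + 2, 11 = 5·2 + 1; back-substituting gives 1 = 41·76 − 35·89, so 76⁻¹ ≡ 41 (mod 89).
For any y ∈ ℤ_{89}, x = 41(y − 66) mod 89 satisfies φ(x) = 76·41(y − 66) + 66 ≡ y (since 76·41 ≡ 1 mod 89). So every y has a preimage.
Hence φ is bijective.
Since φ is bijective, we find φ⁻¹(74): we need 76x ≡ 74 − 66 ≡ 8 (mod 89). Using 76⁻¹ = 41: x ≡ 41·8 = 328 = 3·89 + 61, so x = 61.
Check: φ(61) = 76·61 + 66 = 4702 = 52·89 + 74 ≡ 74 (mod 89).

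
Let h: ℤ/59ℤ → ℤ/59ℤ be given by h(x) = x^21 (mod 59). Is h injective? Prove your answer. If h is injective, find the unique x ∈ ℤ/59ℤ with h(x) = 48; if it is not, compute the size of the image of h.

Since 59 is prime, the nonzero elements of ℤ/59ℤ form a cyclic group of order 58.
As gcd(21, 58) = 1, raising to the 21st power is a bijection on this group: if s^21 ≡ t^21 then (st^{−1})^21 = 1, and the only element of order dividing gcd(21, 58) = 1 is 1, so s = t.
With h(0) = 0 this makes h injective on all of ℤ/59ℤ, hence bijective (finite equal-size domain and codomain). In particular h is injective.
Since h is injective, we find the preimage of 48. The inverse of x ↦ x^21 on (ℤ/59ℤ)^× is x ↦ x^47, because 21·47 = 987 = 17·58 + 1 ≡ 1 (mod 58) and x^{58} = 1 for x ≠ 0 (Fermat). So h⁻¹(48) = 48^47 mod 59.
Repeated squaring mod 59: 48^1 ≡ 48, 48^2 ≡ 48² = 2304 ≡ 3, 48^4 ≡ 3² = 9, 48^8 ≡ 9² = 81 ≡ 22, 48^16 ≡ 22² = 484 ≡ 12, 48^32 ≡ 12² = 144 ≡ 26. Since 47 = 32 + 8 + 4 + 2 + 1, 48^47 ≡ 26·22·9·3·48: 26·22 = 572 ≡ 41, then 41·9 = 369 ≡ 15, then 15·3 = 45, then 45·48 = 2160 ≡ 36. So 48^47 ≡ 36 (mod 59).
Hence h⁻¹(48) = 36.

36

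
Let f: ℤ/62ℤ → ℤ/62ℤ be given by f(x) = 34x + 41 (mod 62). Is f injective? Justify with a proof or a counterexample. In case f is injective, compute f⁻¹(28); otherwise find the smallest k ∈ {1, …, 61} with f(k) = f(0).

31

By definition, injectivity means: for all x_1, x_2 in the domain, f(x_1) = f(x_2) implies x_1 = x_2.
We have gcd(34, 62) = 2 > 1. Taking x_1 = 0 and x_2 = 31: f(0) = 41 and f(31) = 34·31 + 41 = 1095 ≡ 41 (mod 62).
So f(0) = f(31) while 0 ≠ 31, therefore f is not injective.
Since f is not injective, we find the least positive k with f(k) = f(0): this means 34k ≡ 0 (mod 62), i.e. 62 ∣ 34k. Since gcd(34, 62) = 2, dividing through by 2 this holds exactly when 31 ∣ 17k, and as gcd(17, 31) = 1, exactly when 31 ∣ k.
The smallest positive such k is 31.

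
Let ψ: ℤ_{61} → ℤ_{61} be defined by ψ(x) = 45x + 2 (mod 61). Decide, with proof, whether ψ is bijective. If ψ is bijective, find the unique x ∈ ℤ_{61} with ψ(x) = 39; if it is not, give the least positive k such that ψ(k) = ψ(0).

32

Suppose ψ(x_1) = ψ(x_2) in ℤ_{61}. Then 45x_1 + 2 ≡ 45x_2 + 2 (mod 61), so 45(x_1 − x_2) ≡ 0 (mod 61).
Since gcd(45, 61) = 1, 45 is invertible modulo 61, thus x_1 − x_2 ≡ 0 (mod 61), i.e. x_1 = x_2.
We now compute 45⁻¹ mod 61 explicitly. Euclid's algorithm: 61 = 1·45 + 16, 45 = 2·16 + 13, 16 = 1·13 + 3, 13 = 4·3 + 1; back-substituting gives 1 = 19·45 − 14·61, so 45⁻¹ ≡ 19 (mod 61).
For any y ∈ ℤ_{61}, x = 19(y − 2) mod 61 satisfies ψ(x) = 45·19(y − 2) + 2 ≡ y (since 45·19 ≡ 1 mod 61). So every y has a preimage.
Thus ψ is bijective.
Since ψ is bijective, we find ψ⁻¹(39): we need 45x ≡ 39 − 2 ≡ 37 (mod 61). Using 45⁻¹ = 19: x ≡ 19·37 = 703 = 11·61 + 32, so x = 32.
Check: ψ(32) = 45·32 + 2 = 1442 = 23·61 + 39 ≡ 39 (mod 61).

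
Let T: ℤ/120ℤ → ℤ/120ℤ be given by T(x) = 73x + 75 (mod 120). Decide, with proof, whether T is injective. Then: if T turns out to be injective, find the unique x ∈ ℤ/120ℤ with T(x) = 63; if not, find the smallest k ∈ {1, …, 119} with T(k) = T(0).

Suppose T(x_1) = T(x_2) in ℤ/120ℤ. Then 73x_1 + 75 ≡ 73x_2 + 75 (mod 120), thus 73(x_1 − x_2) ≡ 0 (mod 120).
Since gcd(73, 120) = 1, 73 is invertible modulo 120, so x_1 − x_2 ≡ 0 (mod 120), i.e. x_1 = x_2.
Therefore T is injective.
We now compute 73⁻¹ mod 120 explicitly. Euclid's algorithm: 120 = 1·73 + 47, 73 = 1·47 + 26, 47 = 1·26 + 21, 26 = 1·21 + 5, 21 = 4·5 + 1; back-substituting gives 1 = 97·73 − 59·120, so 73⁻¹ ≡ 97 (mod 120).
Since T is injective, we compute T⁻¹(63): solve 73x + 75 ≡ 63 (mod 120), i.e. 73x ≡ 108 (mod 120).
Multiplying by 73⁻¹ = 97 gives x ≡ 97·108 = 10476 = 87·120 + 36 ≡ 36 (mod 120).
Check: T(36) = 73·36 + 75 = 2703 = 22·120 + 63 ≡ 63 (mod 120).

36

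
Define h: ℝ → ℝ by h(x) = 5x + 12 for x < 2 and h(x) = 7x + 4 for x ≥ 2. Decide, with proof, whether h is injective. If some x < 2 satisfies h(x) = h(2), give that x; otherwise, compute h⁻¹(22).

6/5

Both pieces are strictly increasing (slopes 5 and 7), so each is injective on its own interval.
The left piece maps (−∞, 2) onto (−∞, 22); the right piece maps [2, ∞) onto [18, ∞).
These images overlap. In particular h(2) = 18 (right piece), and solving 5x + 12 = 18 on the left piece gives x = 6/5 < 2.
So h(6/5) = h(2) with 6/5 ≠ 2, and h is not injective. This x = 6/5 is the requested value below 2.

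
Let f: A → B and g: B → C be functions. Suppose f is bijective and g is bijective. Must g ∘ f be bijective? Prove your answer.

Injectivity: if g(f(s)) = g(f(t)) then f(s) = f(t) (g injective) so s = t (f injective).
Surjectivity: for c ∈ C pick b with g(b) = c, then a with f(a) = b; then (g ∘ f)(a) = c.
Therefore g ∘ f is bijective.

bijective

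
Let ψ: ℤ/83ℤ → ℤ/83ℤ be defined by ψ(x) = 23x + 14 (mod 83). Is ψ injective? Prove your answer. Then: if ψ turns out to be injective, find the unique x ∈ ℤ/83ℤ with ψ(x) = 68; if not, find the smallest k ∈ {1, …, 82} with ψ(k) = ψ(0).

By definition, injectivity means: for all a, b in the domain, ψ(a) = ψ(b) implies a = b.
Suppose ψ(a) = ψ(b) in ℤ/83ℤ. Then 23a + 14 ≡ 23b + 14 (mod 83), thus 23(a − b) ≡ 0 (mod 83).
Since gcd(23, 83) = 1, 23 is invertible modulo 83, hence a − b ≡ 0 (mod 83), i.e. a = b.
Hence ψ is injective.
We now compute 23⁻¹ mod 83 explicitly. Euclid's algorithm: 83 = 3·23 + 14, 23 = 1·14 + 9, 14 = 1·9 + 5, 9 = 1·5 + 4, 5 = 1·4 + 1; back-substituting gives 1 = 65·23 − 18·83, so 23⁻¹ ≡ 65 (mod 83).
Since ψ is injective, we find ψ⁻¹(68): we need 23x ≡ 68 − 14 ≡ 54 (mod 83). Using 23⁻¹ = 65: x ≡ 65·54 = 3510 = 42·83 + 24, so x = 24.
Check: ψ(24) = 23·24 + 14 = 566 = 6·83 + 68 ≡ 68 (mod 83).

24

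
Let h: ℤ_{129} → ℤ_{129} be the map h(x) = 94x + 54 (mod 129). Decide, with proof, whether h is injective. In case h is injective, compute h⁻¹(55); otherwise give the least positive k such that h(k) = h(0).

By definition, h is injective if h(x_1) = h(x_2) implies x_1 = x_2.
Suppose h(x_1) = h(x_2) in ℤ_{129}. Then 94x_1 + 54 ≡ 94x_2 + 54 (mod 129), therefore 94(x_1 − x_2) ≡ 0 (mod 129).
Since gcd(94, 129) = 1, 94 is invertible modulo 129, thus x_1 − x_2 ≡ 0 (mod 129), i.e. x_1 = x_2.
Therefore h is injective.
We now compute 94⁻¹ mod 129 explicitly. Euclid's algorithm: 129 = 1·94 + 35, 94 = 2·35 + 24, 35 = 1·24 + 11, 24 = 2·11 + 2, 11 = 5·2 + 1; back-substituting gives 1 = 70·94 − 51·129, so 94⁻¹ ≡ 70 (mod 129).
Since h is injective, we find h⁻¹(55): we need 94x ≡ 55 − 54 ≡ 1 (mod 129). Using 94⁻¹ = 70: x ≡ 70·1 = 70, so x = 70.
Check: h(70) = 94·70 + 54 = 6634 = 51·129 + 55 ≡ 55 (mod 129).

70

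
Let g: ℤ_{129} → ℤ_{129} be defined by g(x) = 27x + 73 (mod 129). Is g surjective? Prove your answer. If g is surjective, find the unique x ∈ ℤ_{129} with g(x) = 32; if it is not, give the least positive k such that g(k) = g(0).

Since gcd(27, 129) = 3, we have 27x ≡ 0 (mod 3) for all x, so g(x) ≡ 1 (mod 3).
But 0 ≢ 1 (mod 3), so 0 ∈ ℤ_{129} has no preimage. Therefore g is not surjective.
Since g is not surjective, we find the least positive k with g(k) = g(0): this means 27k ≡ 0 (mod 129), i.e. 129 ∣ 27k. Since gcd(27, 129) = 3, dividing through by 3 this holds exactly when 43 ∣ 9k, and as gcd(9, 43) = 1, exactly when 43 ∣ k.
The smallest positive such k is 43.

43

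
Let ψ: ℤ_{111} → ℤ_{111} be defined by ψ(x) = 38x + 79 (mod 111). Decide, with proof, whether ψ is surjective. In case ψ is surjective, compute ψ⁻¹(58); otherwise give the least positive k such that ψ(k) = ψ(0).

Since gcd(38, 111) = 1, 38 is invertible modulo 111. Euclid's algorithm: 111 = 2·38 + 35, 38 = 1·35 + 3, 35 = 11·3 + 2, 3 = 1·2 + 1; back-substituting gives 1 = 38·38 − 13·111, so 38⁻¹ ≡ 38 (mod 111).
For any y ∈ ℤ_{111}, x = 38(y − 79) mod 111 satisfies ψ(x) = 38·38(y − 79) + 79 ≡ y (since 38·38 ≡ 1 mod 111). So every y has a preimage.
So ψ is surjective.
Since ψ is surjective, we compute ψ⁻¹(58): solve 38x + 79 ≡ 58 (mod 111), i.e. 38x ≡ 90 (mod 111).
Multiplying by 38⁻¹ = 38 gives x ≡ 38·90 = 3420 = 30·111 + 90 ≡ 90 (mod 111).
Check: ψ(90) = 38·90 + 79 = 3499 = 31·111 + 58 ≡ 58 (mod 111).

90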